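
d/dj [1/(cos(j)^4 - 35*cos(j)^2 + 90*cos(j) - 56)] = 2*(2*cos(j)^3 - 35*cos(j) + 45)*sin(j)/(cos(j)^4 - 35*cos(j)^2 + 90*cos(j) - 56)^2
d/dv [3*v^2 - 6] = 6*v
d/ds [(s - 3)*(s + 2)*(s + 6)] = 3*s^2 + 10*s - 12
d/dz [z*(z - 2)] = 2*z - 2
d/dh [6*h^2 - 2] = 12*h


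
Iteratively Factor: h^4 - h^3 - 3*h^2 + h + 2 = (h - 2)*(h^3 + h^2 - h - 1) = (h - 2)*(h - 1)*(h^2 + 2*h + 1) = (h - 2)*(h - 1)*(h + 1)*(h + 1)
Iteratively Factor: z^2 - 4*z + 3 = (z - 3)*(z - 1)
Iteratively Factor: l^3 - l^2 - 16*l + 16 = (l - 1)*(l^2 - 16) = (l - 4)*(l - 1)*(l + 4)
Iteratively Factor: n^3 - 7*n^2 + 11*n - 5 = (n - 5)*(n^2 - 2*n + 1) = (n - 5)*(n - 1)*(n - 1)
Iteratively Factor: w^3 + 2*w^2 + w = (w + 1)*(w^2 + w) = w*(w + 1)*(w + 1)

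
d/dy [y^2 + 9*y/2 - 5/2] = 2*y + 9/2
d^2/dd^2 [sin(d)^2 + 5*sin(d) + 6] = -5*sin(d) + 2*cos(2*d)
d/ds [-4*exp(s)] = -4*exp(s)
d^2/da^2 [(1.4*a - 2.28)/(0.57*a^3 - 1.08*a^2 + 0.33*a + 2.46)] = (2.72916*a^5 - 14.060304*a^4 + 25.196328*a^3 - 42.08652*a^2 + 46.374768*a - 14.884632)/(0.185193*a^9 - 1.052676*a^8 + 2.316195*a^7 - 0.0808380000000006*a^6 - 7.745301*a^5 + 11.031552*a^4 + 5.123709*a^3 - 18.803502*a^2 + 5.991084*a + 14.886936)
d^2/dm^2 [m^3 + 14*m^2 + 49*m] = 6*m + 28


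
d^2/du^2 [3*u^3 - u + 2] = 18*u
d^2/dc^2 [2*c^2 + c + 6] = 4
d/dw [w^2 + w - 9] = 2*w + 1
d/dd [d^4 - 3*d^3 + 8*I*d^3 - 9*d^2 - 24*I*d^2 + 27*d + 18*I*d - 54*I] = 4*d^3 + d^2*(-9 + 24*I) + d*(-18 - 48*I) + 27 + 18*I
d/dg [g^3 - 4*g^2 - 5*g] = 3*g^2 - 8*g - 5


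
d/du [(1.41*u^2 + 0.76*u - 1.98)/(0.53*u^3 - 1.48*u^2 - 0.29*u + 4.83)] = (-0.7473*u^4 - 0.8056*u^3 + 3.8641*u^2 + 7.7598*u + 3.0966)/(0.2809*u^6 - 1.5688*u^5 + 1.883*u^4 + 5.9782*u^3 - 14.2127*u^2 - 2.8014*u + 23.3289)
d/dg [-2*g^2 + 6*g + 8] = 6 - 4*g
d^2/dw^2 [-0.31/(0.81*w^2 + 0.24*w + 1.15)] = (0.406782*w^2 + 0.120528*w - 0.31*(1.62*w + 0.24)*(3.24*w + 0.48) + 0.57753)/(0.81*w^2 + 0.24*w + 1.15)^3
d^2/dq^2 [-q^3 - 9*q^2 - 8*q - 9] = -6*q - 18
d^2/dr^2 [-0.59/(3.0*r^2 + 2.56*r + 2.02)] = (10.62*r^2 + 9.0624*r - 0.59*(6.0*r + 2.56)*(12.0*r + 5.12) + 7.1508)/(3.0*r^2 + 2.56*r + 2.02)^3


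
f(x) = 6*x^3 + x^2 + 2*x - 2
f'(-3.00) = 158.00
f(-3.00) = -161.00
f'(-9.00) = 1442.00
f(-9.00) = -4313.00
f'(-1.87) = 61.20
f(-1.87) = -41.48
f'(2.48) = 117.67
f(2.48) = 100.63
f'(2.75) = 143.62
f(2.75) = 135.84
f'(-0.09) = 1.97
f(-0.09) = -2.18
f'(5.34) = 525.96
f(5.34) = 950.84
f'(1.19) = 29.87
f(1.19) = 11.91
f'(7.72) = 1090.21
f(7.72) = 2833.64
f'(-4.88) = 420.90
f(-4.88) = -685.23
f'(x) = 18*x^2 + 2*x + 2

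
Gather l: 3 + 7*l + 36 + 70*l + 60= 77*l + 99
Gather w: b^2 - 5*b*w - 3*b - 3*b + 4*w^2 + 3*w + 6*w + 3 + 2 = b^2 - 6*b + 4*w^2 + w*(9 - 5*b) + 5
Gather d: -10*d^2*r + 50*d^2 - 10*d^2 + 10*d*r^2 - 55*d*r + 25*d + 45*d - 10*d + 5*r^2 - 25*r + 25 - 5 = d^2*(40 - 10*r) + d*(10*r^2 - 55*r + 60) + 5*r^2 - 25*r + 20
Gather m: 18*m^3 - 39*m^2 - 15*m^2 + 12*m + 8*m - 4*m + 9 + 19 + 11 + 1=18*m^3 - 54*m^2 + 16*m + 40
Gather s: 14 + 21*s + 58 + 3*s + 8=24*s + 80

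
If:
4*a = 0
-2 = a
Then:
No Solution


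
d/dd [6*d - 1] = 6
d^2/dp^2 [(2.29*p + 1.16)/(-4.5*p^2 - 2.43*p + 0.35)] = (-(2.29*p + 1.16)*(9.0*p + 2.43)*(18.0*p + 4.86) + (61.83*p + 21.5694)*(4.5*p^2 + 2.43*p - 0.35))/(4.5*p^2 + 2.43*p - 0.35)^3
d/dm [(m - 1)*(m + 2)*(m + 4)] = 3*m^2 + 10*m + 2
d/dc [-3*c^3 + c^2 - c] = -9*c^2 + 2*c - 1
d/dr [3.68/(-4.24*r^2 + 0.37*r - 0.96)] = (31.2064*r - 1.3616)/(4.24*r^2 - 0.37*r + 0.96)^2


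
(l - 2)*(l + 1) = l^2 - l - 2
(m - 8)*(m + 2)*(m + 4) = m^3 - 2*m^2 - 40*m - 64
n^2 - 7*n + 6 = (n - 6)*(n - 1)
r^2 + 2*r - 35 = (r - 5)*(r + 7)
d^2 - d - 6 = (d - 3)*(d + 2)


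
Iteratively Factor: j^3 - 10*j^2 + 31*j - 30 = (j - 2)*(j^2 - 8*j + 15) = (j - 5)*(j - 2)*(j - 3)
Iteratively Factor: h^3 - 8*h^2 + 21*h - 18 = (h - 3)*(h^2 - 5*h + 6) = (h - 3)*(h - 2)*(h - 3)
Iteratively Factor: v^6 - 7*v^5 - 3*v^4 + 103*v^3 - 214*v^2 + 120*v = (v)*(v^5 - 7*v^4 - 3*v^3 + 103*v^2 - 214*v + 120) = v*(v - 2)*(v^4 - 5*v^3 - 13*v^2 + 77*v - 60) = v*(v - 2)*(v + 4)*(v^3 - 9*v^2 + 23*v - 15) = v*(v - 5)*(v - 2)*(v + 4)*(v^2 - 4*v + 3) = v*(v - 5)*(v - 3)*(v - 2)*(v + 4)*(v - 1)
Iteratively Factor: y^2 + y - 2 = (y - 1)*(y + 2)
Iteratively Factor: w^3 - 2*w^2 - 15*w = (w)*(w^2 - 2*w - 15) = w*(w - 5)*(w + 3)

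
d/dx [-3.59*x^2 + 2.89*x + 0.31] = 2.89 - 7.18*x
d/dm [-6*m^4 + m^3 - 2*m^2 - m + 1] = -24*m^3 + 3*m^2 - 4*m - 1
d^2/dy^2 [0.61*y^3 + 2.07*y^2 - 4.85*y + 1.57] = 3.66*y + 4.14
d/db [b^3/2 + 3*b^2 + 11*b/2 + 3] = 3*b^2/2 + 6*b + 11/2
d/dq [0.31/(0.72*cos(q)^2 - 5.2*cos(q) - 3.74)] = (0.4464*cos(q) - 1.612)*sin(q)/(-0.72*cos(q)^2 + 5.2*cos(q) + 3.74)^2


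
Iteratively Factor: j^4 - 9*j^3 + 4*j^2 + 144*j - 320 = (j - 5)*(j^3 - 4*j^2 - 16*j + 64) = (j - 5)*(j - 4)*(j^2 - 16) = (j - 5)*(j - 4)*(j + 4)*(j - 4)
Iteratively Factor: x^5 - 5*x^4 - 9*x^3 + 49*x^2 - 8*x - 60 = (x - 2)*(x^4 - 3*x^3 - 15*x^2 + 19*x + 30) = (x - 2)^2*(x^3 - x^2 - 17*x - 15) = (x - 2)^2*(x + 3)*(x^2 - 4*x - 5) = (x - 2)^2*(x + 1)*(x + 3)*(x - 5)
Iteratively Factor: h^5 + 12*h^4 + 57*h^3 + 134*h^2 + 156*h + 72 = (h + 3)*(h^4 + 9*h^3 + 30*h^2 + 44*h + 24) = (h + 2)*(h + 3)*(h^3 + 7*h^2 + 16*h + 12) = (h + 2)^2*(h + 3)*(h^2 + 5*h + 6) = (h + 2)^3*(h + 3)*(h + 3)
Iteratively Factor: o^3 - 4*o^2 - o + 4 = (o - 4)*(o^2 - 1) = (o - 4)*(o + 1)*(o - 1)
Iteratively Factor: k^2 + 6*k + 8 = (k + 4)*(k + 2)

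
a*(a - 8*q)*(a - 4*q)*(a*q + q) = a^4*q - 12*a^3*q^2 + a^3*q + 32*a^2*q^3 - 12*a^2*q^2 + 32*a*q^3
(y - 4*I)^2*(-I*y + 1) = -I*y^3 - 7*y^2 + 8*I*y - 16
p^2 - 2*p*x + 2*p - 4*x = (p + 2)*(p - 2*x)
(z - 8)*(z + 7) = z^2 - z - 56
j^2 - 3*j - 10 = (j - 5)*(j + 2)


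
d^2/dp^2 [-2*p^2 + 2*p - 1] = -4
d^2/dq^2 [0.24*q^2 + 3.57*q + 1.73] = 0.480000000000000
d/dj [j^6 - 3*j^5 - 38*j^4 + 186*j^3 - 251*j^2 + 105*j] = 6*j^5 - 15*j^4 - 152*j^3 + 558*j^2 - 502*j + 105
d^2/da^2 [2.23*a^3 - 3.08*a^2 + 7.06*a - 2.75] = 13.38*a - 6.16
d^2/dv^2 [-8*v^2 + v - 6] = -16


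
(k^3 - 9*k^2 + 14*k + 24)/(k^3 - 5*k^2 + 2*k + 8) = (k - 6)/(k - 2)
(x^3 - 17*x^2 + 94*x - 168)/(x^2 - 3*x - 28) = (x^2 - 10*x + 24)/(x + 4)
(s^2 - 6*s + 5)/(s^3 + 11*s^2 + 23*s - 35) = (s - 5)/(s^2 + 12*s + 35)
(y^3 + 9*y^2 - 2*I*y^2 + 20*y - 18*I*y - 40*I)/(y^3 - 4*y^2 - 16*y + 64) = (y^2 + y*(5 - 2*I) - 10*I)/(y^2 - 8*y + 16)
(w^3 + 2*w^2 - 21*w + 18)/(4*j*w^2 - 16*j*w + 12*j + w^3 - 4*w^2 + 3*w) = (w + 6)/(4*j + w)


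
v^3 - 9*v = v*(v - 3)*(v + 3)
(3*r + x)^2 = 9*r^2 + 6*r*x + x^2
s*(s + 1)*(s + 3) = s^3 + 4*s^2 + 3*s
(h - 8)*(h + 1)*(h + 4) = h^3 - 3*h^2 - 36*h - 32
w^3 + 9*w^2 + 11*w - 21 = (w - 1)*(w + 3)*(w + 7)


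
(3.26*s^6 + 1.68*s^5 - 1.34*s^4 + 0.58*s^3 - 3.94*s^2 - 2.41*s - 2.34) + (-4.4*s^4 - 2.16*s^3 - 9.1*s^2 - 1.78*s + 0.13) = 3.26*s^6 + 1.68*s^5 - 5.74*s^4 - 1.58*s^3 - 13.04*s^2 - 4.19*s - 2.21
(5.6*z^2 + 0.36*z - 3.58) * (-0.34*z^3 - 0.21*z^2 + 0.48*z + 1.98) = -1.904*z^5 - 1.2984*z^4 + 3.8296*z^3 + 12.0126*z^2 - 1.0056*z - 7.0884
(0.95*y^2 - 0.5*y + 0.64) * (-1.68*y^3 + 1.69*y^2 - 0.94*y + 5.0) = -1.596*y^5 + 2.4455*y^4 - 2.8132*y^3 + 6.3016*y^2 - 3.1016*y + 3.2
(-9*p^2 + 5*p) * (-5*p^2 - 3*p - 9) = 45*p^4 + 2*p^3 + 66*p^2 - 45*p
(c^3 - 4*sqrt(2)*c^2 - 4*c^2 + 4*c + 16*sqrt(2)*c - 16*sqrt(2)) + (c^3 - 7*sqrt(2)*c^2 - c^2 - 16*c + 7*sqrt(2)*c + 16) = 2*c^3 - 11*sqrt(2)*c^2 - 5*c^2 - 12*c + 23*sqrt(2)*c - 16*sqrt(2) + 16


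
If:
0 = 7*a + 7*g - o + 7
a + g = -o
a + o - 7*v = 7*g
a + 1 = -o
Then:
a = -15/8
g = 1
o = 7/8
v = -8/7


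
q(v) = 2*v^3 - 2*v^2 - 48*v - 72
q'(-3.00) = 18.00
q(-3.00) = 0.00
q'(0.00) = -48.00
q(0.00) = -72.00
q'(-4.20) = 74.64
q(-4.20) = -53.86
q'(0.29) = -48.66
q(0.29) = -86.04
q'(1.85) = -34.86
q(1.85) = -154.98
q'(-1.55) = -27.38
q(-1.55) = -9.85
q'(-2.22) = -9.55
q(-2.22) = 2.82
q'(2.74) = -13.91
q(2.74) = -177.39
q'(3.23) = 1.68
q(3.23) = -180.51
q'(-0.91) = -39.39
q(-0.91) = -31.48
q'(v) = 6*v^2 - 4*v - 48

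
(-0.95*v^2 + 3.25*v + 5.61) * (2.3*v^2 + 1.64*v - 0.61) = -2.185*v^4 + 5.917*v^3 + 18.8125*v^2 + 7.2179*v - 3.4221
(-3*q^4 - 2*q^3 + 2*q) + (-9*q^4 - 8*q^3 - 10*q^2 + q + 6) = -12*q^4 - 10*q^3 - 10*q^2 + 3*q + 6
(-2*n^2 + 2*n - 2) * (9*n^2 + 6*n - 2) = -18*n^4 + 6*n^3 - 2*n^2 - 16*n + 4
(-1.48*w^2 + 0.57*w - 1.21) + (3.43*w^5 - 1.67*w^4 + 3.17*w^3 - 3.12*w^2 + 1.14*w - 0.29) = 3.43*w^5 - 1.67*w^4 + 3.17*w^3 - 4.6*w^2 + 1.71*w - 1.5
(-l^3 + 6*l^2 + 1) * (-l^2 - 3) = l^5 - 6*l^4 + 3*l^3 - 19*l^2 - 3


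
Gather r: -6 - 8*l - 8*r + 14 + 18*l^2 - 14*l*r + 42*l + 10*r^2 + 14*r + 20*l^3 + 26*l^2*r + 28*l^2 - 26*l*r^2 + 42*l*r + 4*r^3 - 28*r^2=20*l^3 + 46*l^2 + 34*l + 4*r^3 + r^2*(-26*l - 18) + r*(26*l^2 + 28*l + 6) + 8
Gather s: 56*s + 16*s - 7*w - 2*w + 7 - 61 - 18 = 72*s - 9*w - 72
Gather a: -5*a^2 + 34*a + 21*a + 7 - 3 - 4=-5*a^2 + 55*a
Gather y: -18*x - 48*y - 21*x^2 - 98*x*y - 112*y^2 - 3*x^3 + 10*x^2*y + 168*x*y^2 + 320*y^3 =-3*x^3 - 21*x^2 - 18*x + 320*y^3 + y^2*(168*x - 112) + y*(10*x^2 - 98*x - 48)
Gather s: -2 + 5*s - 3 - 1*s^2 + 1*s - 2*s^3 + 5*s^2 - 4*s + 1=-2*s^3 + 4*s^2 + 2*s - 4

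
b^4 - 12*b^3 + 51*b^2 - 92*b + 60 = (b - 5)*(b - 3)*(b - 2)^2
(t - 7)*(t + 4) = t^2 - 3*t - 28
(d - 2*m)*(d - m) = d^2 - 3*d*m + 2*m^2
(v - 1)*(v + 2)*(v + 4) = v^3 + 5*v^2 + 2*v - 8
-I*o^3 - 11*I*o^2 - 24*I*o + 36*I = (o + 6)^2*(-I*o + I)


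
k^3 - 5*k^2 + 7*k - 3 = (k - 3)*(k - 1)^2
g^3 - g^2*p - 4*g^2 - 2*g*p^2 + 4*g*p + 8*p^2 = (g - 4)*(g - 2*p)*(g + p)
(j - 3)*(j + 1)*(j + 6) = j^3 + 4*j^2 - 15*j - 18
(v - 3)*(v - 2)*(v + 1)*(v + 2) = v^4 - 2*v^3 - 7*v^2 + 8*v + 12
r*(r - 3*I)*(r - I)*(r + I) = r^4 - 3*I*r^3 + r^2 - 3*I*r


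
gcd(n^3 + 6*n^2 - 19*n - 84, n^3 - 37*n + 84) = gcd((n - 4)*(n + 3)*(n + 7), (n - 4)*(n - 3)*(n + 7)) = n^2 + 3*n - 28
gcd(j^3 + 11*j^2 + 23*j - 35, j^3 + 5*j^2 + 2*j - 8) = j - 1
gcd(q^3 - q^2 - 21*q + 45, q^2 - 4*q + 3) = q - 3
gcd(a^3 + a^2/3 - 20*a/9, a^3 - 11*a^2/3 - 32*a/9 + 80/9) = a^2 + a/3 - 20/9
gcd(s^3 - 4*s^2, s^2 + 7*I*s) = s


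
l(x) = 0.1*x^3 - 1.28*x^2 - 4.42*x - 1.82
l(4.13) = -34.86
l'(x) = 0.3*x^2 - 2.56*x - 4.42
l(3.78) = -31.42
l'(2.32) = -8.74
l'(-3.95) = 10.37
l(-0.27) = -0.72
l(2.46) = -18.95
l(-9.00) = -138.62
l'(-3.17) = 6.71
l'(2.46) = -8.90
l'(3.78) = -9.81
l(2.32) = -17.72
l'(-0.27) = -3.71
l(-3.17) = -3.86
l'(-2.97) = 5.83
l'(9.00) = -3.16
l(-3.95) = -10.50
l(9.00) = -72.38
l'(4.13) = -9.88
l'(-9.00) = 42.92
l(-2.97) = -2.60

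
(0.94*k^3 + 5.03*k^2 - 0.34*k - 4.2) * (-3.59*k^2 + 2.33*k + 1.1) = -3.3746*k^5 - 15.8675*k^4 + 13.9745*k^3 + 19.8188*k^2 - 10.16*k - 4.62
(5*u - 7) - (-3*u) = 8*u - 7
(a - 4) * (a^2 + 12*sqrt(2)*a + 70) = a^3 - 4*a^2 + 12*sqrt(2)*a^2 - 48*sqrt(2)*a + 70*a - 280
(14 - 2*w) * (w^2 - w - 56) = -2*w^3 + 16*w^2 + 98*w - 784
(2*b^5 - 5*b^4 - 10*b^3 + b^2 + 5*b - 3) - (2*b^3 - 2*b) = 2*b^5 - 5*b^4 - 12*b^3 + b^2 + 7*b - 3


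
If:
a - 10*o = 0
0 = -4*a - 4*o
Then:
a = 0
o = 0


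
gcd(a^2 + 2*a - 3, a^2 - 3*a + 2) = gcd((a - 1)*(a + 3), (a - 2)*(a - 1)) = a - 1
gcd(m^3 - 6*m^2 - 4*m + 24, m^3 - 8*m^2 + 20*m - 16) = m - 2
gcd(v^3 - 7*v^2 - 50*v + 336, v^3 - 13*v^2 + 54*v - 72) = v - 6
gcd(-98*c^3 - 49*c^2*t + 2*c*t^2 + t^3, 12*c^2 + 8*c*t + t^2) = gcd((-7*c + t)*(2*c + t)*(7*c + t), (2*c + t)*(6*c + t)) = 2*c + t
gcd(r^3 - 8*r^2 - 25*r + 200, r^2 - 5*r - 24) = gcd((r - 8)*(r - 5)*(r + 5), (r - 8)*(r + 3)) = r - 8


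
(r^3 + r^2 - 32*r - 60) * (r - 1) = r^4 - 33*r^2 - 28*r + 60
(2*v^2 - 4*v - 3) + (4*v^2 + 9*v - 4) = 6*v^2 + 5*v - 7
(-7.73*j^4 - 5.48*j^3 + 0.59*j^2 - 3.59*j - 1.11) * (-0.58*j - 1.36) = 4.4834*j^5 + 13.6912*j^4 + 7.1106*j^3 + 1.2798*j^2 + 5.5262*j + 1.5096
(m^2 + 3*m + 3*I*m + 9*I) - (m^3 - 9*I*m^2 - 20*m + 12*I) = -m^3 + m^2 + 9*I*m^2 + 23*m + 3*I*m - 3*I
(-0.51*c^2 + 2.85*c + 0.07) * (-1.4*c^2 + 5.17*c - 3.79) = 0.714*c^4 - 6.6267*c^3 + 16.5694*c^2 - 10.4396*c - 0.2653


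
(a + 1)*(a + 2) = a^2 + 3*a + 2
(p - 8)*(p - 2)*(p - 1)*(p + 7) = p^4 - 4*p^3 - 51*p^2 + 166*p - 112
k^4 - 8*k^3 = k^3*(k - 8)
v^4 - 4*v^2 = v^2*(v - 2)*(v + 2)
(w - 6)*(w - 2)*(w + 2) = w^3 - 6*w^2 - 4*w + 24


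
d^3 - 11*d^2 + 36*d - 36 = (d - 6)*(d - 3)*(d - 2)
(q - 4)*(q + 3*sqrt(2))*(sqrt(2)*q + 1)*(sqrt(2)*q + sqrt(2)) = 2*q^4 - 6*q^3 + 7*sqrt(2)*q^3 - 21*sqrt(2)*q^2 - 2*q^2 - 28*sqrt(2)*q - 18*q - 24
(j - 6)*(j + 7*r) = j^2 + 7*j*r - 6*j - 42*r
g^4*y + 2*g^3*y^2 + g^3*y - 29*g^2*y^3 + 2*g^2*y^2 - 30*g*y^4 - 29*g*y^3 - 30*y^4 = (g - 5*y)*(g + y)*(g + 6*y)*(g*y + y)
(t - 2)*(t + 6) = t^2 + 4*t - 12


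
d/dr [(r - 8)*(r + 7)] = 2*r - 1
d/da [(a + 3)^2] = 2*a + 6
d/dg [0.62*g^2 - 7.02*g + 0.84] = 1.24*g - 7.02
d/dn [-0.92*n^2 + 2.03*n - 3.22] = 2.03 - 1.84*n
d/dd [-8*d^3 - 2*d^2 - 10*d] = -24*d^2 - 4*d - 10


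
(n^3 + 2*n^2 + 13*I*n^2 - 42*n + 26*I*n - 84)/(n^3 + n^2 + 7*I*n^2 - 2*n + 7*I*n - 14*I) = (n + 6*I)/(n - 1)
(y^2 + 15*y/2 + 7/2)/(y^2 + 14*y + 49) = (y + 1/2)/(y + 7)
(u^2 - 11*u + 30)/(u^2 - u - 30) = (u - 5)/(u + 5)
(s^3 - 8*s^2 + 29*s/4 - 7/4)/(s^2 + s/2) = (4*s^3 - 32*s^2 + 29*s - 7)/(2*s*(2*s + 1))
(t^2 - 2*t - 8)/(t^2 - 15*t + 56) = (t^2 - 2*t - 8)/(t^2 - 15*t + 56)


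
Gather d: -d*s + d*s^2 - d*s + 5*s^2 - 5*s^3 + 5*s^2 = d*(s^2 - 2*s) - 5*s^3 + 10*s^2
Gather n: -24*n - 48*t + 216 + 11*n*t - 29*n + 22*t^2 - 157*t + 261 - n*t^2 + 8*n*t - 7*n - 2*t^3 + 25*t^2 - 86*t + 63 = n*(-t^2 + 19*t - 60) - 2*t^3 + 47*t^2 - 291*t + 540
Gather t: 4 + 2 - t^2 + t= -t^2 + t + 6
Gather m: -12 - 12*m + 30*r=-12*m + 30*r - 12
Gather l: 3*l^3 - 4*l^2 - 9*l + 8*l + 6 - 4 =3*l^3 - 4*l^2 - l + 2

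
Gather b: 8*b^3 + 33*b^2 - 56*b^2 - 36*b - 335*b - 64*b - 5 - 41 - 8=8*b^3 - 23*b^2 - 435*b - 54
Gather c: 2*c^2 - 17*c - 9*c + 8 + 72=2*c^2 - 26*c + 80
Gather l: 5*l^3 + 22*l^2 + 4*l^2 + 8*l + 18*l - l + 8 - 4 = 5*l^3 + 26*l^2 + 25*l + 4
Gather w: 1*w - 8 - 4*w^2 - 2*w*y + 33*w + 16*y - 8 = -4*w^2 + w*(34 - 2*y) + 16*y - 16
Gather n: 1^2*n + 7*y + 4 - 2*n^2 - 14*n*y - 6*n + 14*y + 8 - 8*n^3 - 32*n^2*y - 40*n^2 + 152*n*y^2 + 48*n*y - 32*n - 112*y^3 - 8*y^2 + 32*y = -8*n^3 + n^2*(-32*y - 42) + n*(152*y^2 + 34*y - 37) - 112*y^3 - 8*y^2 + 53*y + 12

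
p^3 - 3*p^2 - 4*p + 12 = (p - 3)*(p - 2)*(p + 2)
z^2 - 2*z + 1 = (z - 1)^2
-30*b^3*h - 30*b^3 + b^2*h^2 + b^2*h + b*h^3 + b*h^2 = (-5*b + h)*(6*b + h)*(b*h + b)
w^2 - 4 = (w - 2)*(w + 2)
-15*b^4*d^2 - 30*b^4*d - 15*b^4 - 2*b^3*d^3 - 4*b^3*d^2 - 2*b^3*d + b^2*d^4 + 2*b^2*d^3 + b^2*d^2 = (-5*b + d)*(3*b + d)*(b*d + b)^2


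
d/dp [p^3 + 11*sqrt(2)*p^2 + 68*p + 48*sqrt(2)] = 3*p^2 + 22*sqrt(2)*p + 68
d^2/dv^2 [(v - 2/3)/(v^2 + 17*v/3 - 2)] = 2*((3*v - 2)*(6*v + 17)^2 - 9*(3*v + 5)*(3*v^2 + 17*v - 6))/(3*v^2 + 17*v - 6)^3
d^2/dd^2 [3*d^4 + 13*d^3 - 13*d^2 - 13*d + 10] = 36*d^2 + 78*d - 26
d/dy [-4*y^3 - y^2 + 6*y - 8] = -12*y^2 - 2*y + 6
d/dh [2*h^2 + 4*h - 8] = 4*h + 4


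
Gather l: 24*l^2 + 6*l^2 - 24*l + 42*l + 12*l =30*l^2 + 30*l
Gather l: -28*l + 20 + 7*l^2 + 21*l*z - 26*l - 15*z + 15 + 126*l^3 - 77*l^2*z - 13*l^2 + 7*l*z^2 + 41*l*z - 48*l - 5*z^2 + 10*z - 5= 126*l^3 + l^2*(-77*z - 6) + l*(7*z^2 + 62*z - 102) - 5*z^2 - 5*z + 30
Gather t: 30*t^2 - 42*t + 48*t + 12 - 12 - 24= 30*t^2 + 6*t - 24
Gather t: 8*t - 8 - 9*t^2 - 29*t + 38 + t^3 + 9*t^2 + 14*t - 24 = t^3 - 7*t + 6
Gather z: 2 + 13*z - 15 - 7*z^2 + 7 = -7*z^2 + 13*z - 6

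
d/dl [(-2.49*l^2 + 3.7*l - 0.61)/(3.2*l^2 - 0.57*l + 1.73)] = (-10.4207*l^2 - 4.7114*l + 6.0533)/(10.24*l^4 - 3.648*l^3 + 11.3969*l^2 - 1.9722*l + 2.9929)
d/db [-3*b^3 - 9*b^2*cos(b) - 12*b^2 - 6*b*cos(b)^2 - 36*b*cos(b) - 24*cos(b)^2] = 9*b^2*sin(b) - 9*b^2 + 36*b*sin(b) + 6*b*sin(2*b) - 18*b*cos(b) - 24*b + 24*sin(2*b) - 6*cos(b)^2 - 36*cos(b)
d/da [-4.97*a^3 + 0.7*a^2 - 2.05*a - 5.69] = -14.91*a^2 + 1.4*a - 2.05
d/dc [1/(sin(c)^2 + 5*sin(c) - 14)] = -(2*sin(c) + 5)*cos(c)/(sin(c)^2 + 5*sin(c) - 14)^2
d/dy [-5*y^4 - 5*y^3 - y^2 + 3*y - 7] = -20*y^3 - 15*y^2 - 2*y + 3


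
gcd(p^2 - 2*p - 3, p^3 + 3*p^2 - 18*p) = p - 3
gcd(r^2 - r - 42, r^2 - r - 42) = r^2 - r - 42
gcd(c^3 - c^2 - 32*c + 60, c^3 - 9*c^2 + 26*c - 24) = c - 2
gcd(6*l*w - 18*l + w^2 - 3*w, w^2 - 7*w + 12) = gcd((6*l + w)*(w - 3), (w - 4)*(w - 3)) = w - 3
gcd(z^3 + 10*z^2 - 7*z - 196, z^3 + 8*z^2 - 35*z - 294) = z^2 + 14*z + 49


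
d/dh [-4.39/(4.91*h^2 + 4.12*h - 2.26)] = (43.1098*h + 18.0868)/(4.91*h^2 + 4.12*h - 2.26)^2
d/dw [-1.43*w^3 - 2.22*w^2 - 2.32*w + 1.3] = -4.29*w^2 - 4.44*w - 2.32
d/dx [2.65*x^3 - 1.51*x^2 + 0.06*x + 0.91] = 7.95*x^2 - 3.02*x + 0.06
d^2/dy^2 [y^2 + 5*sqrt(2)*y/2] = 2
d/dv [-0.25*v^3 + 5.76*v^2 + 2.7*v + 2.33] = -0.75*v^2 + 11.52*v + 2.7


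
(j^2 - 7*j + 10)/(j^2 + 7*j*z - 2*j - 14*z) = (j - 5)/(j + 7*z)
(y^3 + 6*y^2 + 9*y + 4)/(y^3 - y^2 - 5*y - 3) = (y + 4)/(y - 3)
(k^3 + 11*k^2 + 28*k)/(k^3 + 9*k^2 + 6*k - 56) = k/(k - 2)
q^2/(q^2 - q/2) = 2*q/(2*q - 1)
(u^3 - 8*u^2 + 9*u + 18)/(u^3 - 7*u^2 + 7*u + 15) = (u - 6)/(u - 5)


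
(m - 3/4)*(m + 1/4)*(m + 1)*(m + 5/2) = m^4 + 3*m^3 + 9*m^2/16 - 61*m/32 - 15/32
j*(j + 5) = j^2 + 5*j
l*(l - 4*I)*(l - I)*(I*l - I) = I*l^4 + 5*l^3 - I*l^3 - 5*l^2 - 4*I*l^2 + 4*I*l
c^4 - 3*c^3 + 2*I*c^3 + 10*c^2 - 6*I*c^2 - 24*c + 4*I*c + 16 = (c - 2)*(c - 1)*(c - 2*I)*(c + 4*I)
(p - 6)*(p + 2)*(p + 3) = p^3 - p^2 - 24*p - 36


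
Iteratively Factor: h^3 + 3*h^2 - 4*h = (h + 4)*(h^2 - h) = (h - 1)*(h + 4)*(h)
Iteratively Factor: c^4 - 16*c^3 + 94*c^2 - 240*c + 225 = (c - 5)*(c^3 - 11*c^2 + 39*c - 45) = (c - 5)^2*(c^2 - 6*c + 9) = (c - 5)^2*(c - 3)*(c - 3)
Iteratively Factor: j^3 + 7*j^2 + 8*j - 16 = (j + 4)*(j^2 + 3*j - 4) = (j - 1)*(j + 4)*(j + 4)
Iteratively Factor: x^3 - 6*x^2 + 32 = (x - 4)*(x^2 - 2*x - 8) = (x - 4)^2*(x + 2)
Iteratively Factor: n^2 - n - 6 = (n + 2)*(n - 3)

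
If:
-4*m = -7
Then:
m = 7/4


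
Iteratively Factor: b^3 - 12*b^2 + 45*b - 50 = (b - 2)*(b^2 - 10*b + 25) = (b - 5)*(b - 2)*(b - 5)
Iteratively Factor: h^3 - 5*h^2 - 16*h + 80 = (h - 4)*(h^2 - h - 20) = (h - 4)*(h + 4)*(h - 5)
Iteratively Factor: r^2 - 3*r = (r)*(r - 3)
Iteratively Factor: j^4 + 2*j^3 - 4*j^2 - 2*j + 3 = (j - 1)*(j^3 + 3*j^2 - j - 3) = (j - 1)*(j + 3)*(j^2 - 1) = (j - 1)^2*(j + 3)*(j + 1)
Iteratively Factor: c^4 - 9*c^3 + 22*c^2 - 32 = (c - 4)*(c^3 - 5*c^2 + 2*c + 8) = (c - 4)*(c - 2)*(c^2 - 3*c - 4) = (c - 4)*(c - 2)*(c + 1)*(c - 4)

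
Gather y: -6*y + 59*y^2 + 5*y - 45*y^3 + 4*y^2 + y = -45*y^3 + 63*y^2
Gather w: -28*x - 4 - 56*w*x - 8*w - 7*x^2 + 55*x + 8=w*(-56*x - 8) - 7*x^2 + 27*x + 4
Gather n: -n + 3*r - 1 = -n + 3*r - 1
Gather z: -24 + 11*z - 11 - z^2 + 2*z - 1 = -z^2 + 13*z - 36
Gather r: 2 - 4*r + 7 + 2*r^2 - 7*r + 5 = 2*r^2 - 11*r + 14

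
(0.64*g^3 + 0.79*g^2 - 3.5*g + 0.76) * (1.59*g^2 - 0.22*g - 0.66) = 1.0176*g^5 + 1.1153*g^4 - 6.1612*g^3 + 1.457*g^2 + 2.1428*g - 0.5016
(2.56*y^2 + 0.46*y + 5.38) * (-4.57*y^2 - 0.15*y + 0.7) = -11.6992*y^4 - 2.4862*y^3 - 22.8636*y^2 - 0.485*y + 3.766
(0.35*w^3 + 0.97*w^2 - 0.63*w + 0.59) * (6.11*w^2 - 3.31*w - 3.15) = 2.1385*w^5 + 4.7682*w^4 - 8.1625*w^3 + 2.6347*w^2 + 0.0316000000000001*w - 1.8585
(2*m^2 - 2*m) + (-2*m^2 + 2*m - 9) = -9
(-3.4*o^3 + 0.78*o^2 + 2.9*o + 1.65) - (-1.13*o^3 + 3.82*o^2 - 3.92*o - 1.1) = -2.27*o^3 - 3.04*o^2 + 6.82*o + 2.75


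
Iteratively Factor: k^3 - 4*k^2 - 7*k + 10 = (k + 2)*(k^2 - 6*k + 5) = (k - 5)*(k + 2)*(k - 1)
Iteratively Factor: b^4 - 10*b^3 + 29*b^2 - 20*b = (b)*(b^3 - 10*b^2 + 29*b - 20) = b*(b - 4)*(b^2 - 6*b + 5) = b*(b - 5)*(b - 4)*(b - 1)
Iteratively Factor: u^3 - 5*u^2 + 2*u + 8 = (u + 1)*(u^2 - 6*u + 8) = (u - 4)*(u + 1)*(u - 2)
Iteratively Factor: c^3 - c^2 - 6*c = (c + 2)*(c^2 - 3*c) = (c - 3)*(c + 2)*(c)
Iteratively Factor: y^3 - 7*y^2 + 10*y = (y)*(y^2 - 7*y + 10) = y*(y - 5)*(y - 2)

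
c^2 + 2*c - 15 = (c - 3)*(c + 5)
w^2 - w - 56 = (w - 8)*(w + 7)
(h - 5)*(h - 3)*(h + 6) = h^3 - 2*h^2 - 33*h + 90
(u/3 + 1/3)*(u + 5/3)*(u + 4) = u^3/3 + 20*u^2/9 + 37*u/9 + 20/9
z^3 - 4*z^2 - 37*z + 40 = (z - 8)*(z - 1)*(z + 5)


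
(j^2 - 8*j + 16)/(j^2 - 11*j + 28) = (j - 4)/(j - 7)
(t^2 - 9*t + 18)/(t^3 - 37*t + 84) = (t - 6)/(t^2 + 3*t - 28)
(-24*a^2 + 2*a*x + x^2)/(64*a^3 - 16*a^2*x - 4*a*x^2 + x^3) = (6*a + x)/(-16*a^2 + x^2)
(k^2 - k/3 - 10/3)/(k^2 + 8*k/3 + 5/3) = (k - 2)/(k + 1)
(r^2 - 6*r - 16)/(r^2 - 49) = (r^2 - 6*r - 16)/(r^2 - 49)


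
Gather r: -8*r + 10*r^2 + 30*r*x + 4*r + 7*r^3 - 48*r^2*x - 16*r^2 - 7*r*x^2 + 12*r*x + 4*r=7*r^3 + r^2*(-48*x - 6) + r*(-7*x^2 + 42*x)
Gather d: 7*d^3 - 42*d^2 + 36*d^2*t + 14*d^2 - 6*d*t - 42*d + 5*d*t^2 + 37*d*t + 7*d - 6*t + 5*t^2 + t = 7*d^3 + d^2*(36*t - 28) + d*(5*t^2 + 31*t - 35) + 5*t^2 - 5*t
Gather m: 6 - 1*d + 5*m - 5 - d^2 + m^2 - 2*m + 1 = -d^2 - d + m^2 + 3*m + 2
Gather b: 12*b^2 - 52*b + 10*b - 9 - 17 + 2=12*b^2 - 42*b - 24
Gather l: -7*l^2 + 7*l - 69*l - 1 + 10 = -7*l^2 - 62*l + 9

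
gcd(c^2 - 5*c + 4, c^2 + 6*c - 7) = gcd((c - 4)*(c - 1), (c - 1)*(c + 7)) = c - 1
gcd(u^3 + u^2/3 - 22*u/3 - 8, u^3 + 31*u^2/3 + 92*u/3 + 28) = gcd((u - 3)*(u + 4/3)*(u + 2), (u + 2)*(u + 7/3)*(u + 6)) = u + 2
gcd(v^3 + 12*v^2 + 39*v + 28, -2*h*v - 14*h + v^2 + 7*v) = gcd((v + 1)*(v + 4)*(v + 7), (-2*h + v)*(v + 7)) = v + 7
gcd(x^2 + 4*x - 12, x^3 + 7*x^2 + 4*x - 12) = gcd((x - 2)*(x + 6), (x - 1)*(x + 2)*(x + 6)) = x + 6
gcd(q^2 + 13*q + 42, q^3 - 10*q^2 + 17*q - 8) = 1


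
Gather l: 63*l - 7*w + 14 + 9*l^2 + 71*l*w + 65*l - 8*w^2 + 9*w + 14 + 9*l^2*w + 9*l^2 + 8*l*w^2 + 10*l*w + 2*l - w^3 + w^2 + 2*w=l^2*(9*w + 18) + l*(8*w^2 + 81*w + 130) - w^3 - 7*w^2 + 4*w + 28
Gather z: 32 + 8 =40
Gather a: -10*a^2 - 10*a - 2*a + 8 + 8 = -10*a^2 - 12*a + 16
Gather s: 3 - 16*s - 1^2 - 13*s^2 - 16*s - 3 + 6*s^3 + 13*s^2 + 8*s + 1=6*s^3 - 24*s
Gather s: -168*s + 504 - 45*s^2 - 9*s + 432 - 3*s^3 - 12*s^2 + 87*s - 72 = -3*s^3 - 57*s^2 - 90*s + 864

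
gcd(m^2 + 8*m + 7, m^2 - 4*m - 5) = m + 1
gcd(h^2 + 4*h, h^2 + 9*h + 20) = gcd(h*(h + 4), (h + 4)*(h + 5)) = h + 4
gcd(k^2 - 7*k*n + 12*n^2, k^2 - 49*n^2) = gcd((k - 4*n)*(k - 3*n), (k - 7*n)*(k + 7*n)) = 1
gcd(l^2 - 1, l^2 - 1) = l^2 - 1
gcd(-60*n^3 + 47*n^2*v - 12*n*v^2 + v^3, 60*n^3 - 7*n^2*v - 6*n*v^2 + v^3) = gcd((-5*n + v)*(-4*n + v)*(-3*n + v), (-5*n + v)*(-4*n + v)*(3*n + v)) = 20*n^2 - 9*n*v + v^2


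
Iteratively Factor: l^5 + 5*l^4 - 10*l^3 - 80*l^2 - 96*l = (l + 2)*(l^4 + 3*l^3 - 16*l^2 - 48*l) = l*(l + 2)*(l^3 + 3*l^2 - 16*l - 48) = l*(l + 2)*(l + 3)*(l^2 - 16) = l*(l + 2)*(l + 3)*(l + 4)*(l - 4)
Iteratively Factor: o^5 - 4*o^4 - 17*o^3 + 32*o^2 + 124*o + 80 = (o - 5)*(o^4 + o^3 - 12*o^2 - 28*o - 16) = (o - 5)*(o - 4)*(o^3 + 5*o^2 + 8*o + 4) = (o - 5)*(o - 4)*(o + 1)*(o^2 + 4*o + 4) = (o - 5)*(o - 4)*(o + 1)*(o + 2)*(o + 2)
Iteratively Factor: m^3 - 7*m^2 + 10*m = (m - 5)*(m^2 - 2*m) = m*(m - 5)*(m - 2)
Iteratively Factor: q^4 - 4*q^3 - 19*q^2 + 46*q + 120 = (q - 5)*(q^3 + q^2 - 14*q - 24) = (q - 5)*(q + 3)*(q^2 - 2*q - 8) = (q - 5)*(q + 2)*(q + 3)*(q - 4)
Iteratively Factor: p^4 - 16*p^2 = (p)*(p^3 - 16*p) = p*(p - 4)*(p^2 + 4*p) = p^2*(p - 4)*(p + 4)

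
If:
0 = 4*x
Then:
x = 0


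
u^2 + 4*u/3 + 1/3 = (u + 1/3)*(u + 1)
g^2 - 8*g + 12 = (g - 6)*(g - 2)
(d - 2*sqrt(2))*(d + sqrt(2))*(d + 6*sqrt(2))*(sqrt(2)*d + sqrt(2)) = sqrt(2)*d^4 + sqrt(2)*d^3 + 10*d^3 - 16*sqrt(2)*d^2 + 10*d^2 - 48*d - 16*sqrt(2)*d - 48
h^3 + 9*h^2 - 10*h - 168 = (h - 4)*(h + 6)*(h + 7)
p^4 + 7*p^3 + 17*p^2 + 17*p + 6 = (p + 1)^2*(p + 2)*(p + 3)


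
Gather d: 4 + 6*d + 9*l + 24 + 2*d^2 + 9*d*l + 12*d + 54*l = 2*d^2 + d*(9*l + 18) + 63*l + 28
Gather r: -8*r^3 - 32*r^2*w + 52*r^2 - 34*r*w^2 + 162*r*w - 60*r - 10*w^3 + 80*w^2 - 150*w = -8*r^3 + r^2*(52 - 32*w) + r*(-34*w^2 + 162*w - 60) - 10*w^3 + 80*w^2 - 150*w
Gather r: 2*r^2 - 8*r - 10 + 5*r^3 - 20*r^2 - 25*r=5*r^3 - 18*r^2 - 33*r - 10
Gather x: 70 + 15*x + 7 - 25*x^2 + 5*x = -25*x^2 + 20*x + 77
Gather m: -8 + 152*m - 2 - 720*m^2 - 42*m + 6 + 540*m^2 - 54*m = -180*m^2 + 56*m - 4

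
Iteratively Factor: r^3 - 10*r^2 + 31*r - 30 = (r - 5)*(r^2 - 5*r + 6) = (r - 5)*(r - 3)*(r - 2)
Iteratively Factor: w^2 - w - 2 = (w + 1)*(w - 2)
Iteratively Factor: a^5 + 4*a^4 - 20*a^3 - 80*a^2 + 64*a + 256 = (a - 4)*(a^4 + 8*a^3 + 12*a^2 - 32*a - 64) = (a - 4)*(a - 2)*(a^3 + 10*a^2 + 32*a + 32) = (a - 4)*(a - 2)*(a + 2)*(a^2 + 8*a + 16) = (a - 4)*(a - 2)*(a + 2)*(a + 4)*(a + 4)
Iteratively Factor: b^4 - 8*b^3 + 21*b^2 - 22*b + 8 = (b - 1)*(b^3 - 7*b^2 + 14*b - 8) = (b - 1)^2*(b^2 - 6*b + 8) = (b - 4)*(b - 1)^2*(b - 2)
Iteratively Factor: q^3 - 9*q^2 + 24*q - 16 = (q - 4)*(q^2 - 5*q + 4) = (q - 4)*(q - 1)*(q - 4)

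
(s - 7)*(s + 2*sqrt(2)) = s^2 - 7*s + 2*sqrt(2)*s - 14*sqrt(2)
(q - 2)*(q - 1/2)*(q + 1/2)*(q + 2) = q^4 - 17*q^2/4 + 1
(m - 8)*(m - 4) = m^2 - 12*m + 32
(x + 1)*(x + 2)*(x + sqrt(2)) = x^3 + sqrt(2)*x^2 + 3*x^2 + 2*x + 3*sqrt(2)*x + 2*sqrt(2)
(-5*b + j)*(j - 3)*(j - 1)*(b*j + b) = -5*b^2*j^3 + 15*b^2*j^2 + 5*b^2*j - 15*b^2 + b*j^4 - 3*b*j^3 - b*j^2 + 3*b*j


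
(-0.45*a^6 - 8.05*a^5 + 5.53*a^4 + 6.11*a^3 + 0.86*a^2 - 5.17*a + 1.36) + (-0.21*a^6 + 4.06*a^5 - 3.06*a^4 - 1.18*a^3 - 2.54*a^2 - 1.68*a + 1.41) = -0.66*a^6 - 3.99*a^5 + 2.47*a^4 + 4.93*a^3 - 1.68*a^2 - 6.85*a + 2.77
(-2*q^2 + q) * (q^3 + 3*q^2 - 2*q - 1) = -2*q^5 - 5*q^4 + 7*q^3 - q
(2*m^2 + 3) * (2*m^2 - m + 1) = 4*m^4 - 2*m^3 + 8*m^2 - 3*m + 3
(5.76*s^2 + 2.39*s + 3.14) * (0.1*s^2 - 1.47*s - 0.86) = 0.576*s^4 - 8.2282*s^3 - 8.1529*s^2 - 6.6712*s - 2.7004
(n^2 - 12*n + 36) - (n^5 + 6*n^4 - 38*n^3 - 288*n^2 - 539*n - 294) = -n^5 - 6*n^4 + 38*n^3 + 289*n^2 + 527*n + 330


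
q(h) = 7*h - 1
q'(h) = 7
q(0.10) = -0.30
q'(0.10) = 7.00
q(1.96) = 12.72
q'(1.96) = 7.00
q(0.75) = 4.25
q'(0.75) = 7.00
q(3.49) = 23.43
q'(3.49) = 7.00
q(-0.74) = -6.18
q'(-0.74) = 7.00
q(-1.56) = -11.92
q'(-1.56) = 7.00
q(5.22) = 35.54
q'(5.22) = 7.00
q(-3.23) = -23.61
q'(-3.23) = 7.00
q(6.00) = 41.00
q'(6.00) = 7.00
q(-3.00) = -22.00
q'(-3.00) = 7.00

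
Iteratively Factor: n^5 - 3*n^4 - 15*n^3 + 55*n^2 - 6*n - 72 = (n - 2)*(n^4 - n^3 - 17*n^2 + 21*n + 36) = (n - 2)*(n + 1)*(n^3 - 2*n^2 - 15*n + 36) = (n - 3)*(n - 2)*(n + 1)*(n^2 + n - 12) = (n - 3)*(n - 2)*(n + 1)*(n + 4)*(n - 3)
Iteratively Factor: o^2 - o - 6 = (o + 2)*(o - 3)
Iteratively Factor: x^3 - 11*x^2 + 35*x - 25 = (x - 1)*(x^2 - 10*x + 25) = (x - 5)*(x - 1)*(x - 5)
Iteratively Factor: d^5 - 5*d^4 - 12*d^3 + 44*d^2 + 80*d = (d - 5)*(d^4 - 12*d^2 - 16*d) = (d - 5)*(d + 2)*(d^3 - 2*d^2 - 8*d) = (d - 5)*(d - 4)*(d + 2)*(d^2 + 2*d) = d*(d - 5)*(d - 4)*(d + 2)*(d + 2)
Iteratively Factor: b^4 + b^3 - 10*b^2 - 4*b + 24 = (b - 2)*(b^3 + 3*b^2 - 4*b - 12) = (b - 2)*(b + 2)*(b^2 + b - 6) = (b - 2)*(b + 2)*(b + 3)*(b - 2)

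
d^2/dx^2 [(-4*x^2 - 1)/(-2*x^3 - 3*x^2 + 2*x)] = 2*(16*x^6 + 72*x^4 + 72*x^3 + 15*x^2 - 18*x + 4)/(x^3*(8*x^6 + 36*x^5 + 30*x^4 - 45*x^3 - 30*x^2 + 36*x - 8))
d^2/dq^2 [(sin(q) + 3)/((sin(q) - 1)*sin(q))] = (-sin(q) - 14 - 3/sin(q) + 12/sin(q)^2 - 6/sin(q)^3)/(sin(q) - 1)^2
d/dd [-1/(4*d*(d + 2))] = (d + 1)/(2*d^2*(d + 2)^2)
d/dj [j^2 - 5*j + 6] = 2*j - 5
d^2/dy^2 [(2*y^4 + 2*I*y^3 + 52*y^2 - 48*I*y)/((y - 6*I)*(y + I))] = 4*(y^6 - 15*I*y^5 - 57*y^4 - 165*I*y^3 - 162*y^2 + 540*I*y + 1656)/(y^6 - 15*I*y^5 - 57*y^4 - 55*I*y^3 - 342*y^2 - 540*I*y + 216)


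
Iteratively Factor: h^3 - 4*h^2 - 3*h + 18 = (h - 3)*(h^2 - h - 6) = (h - 3)*(h + 2)*(h - 3)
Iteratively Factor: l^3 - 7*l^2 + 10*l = (l - 2)*(l^2 - 5*l) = l*(l - 2)*(l - 5)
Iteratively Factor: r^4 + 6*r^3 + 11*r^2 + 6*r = (r + 1)*(r^3 + 5*r^2 + 6*r) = (r + 1)*(r + 3)*(r^2 + 2*r) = r*(r + 1)*(r + 3)*(r + 2)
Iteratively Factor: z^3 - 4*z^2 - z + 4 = (z + 1)*(z^2 - 5*z + 4) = (z - 1)*(z + 1)*(z - 4)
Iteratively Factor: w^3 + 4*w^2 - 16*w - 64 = (w + 4)*(w^2 - 16) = (w + 4)^2*(w - 4)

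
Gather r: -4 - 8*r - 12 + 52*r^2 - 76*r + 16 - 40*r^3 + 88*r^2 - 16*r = -40*r^3 + 140*r^2 - 100*r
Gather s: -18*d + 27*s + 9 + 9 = -18*d + 27*s + 18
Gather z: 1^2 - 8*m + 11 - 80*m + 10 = 22 - 88*m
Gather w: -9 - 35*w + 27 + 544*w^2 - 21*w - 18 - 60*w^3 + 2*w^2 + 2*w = -60*w^3 + 546*w^2 - 54*w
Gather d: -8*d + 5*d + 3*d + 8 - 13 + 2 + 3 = 0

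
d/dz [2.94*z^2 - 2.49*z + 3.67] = 5.88*z - 2.49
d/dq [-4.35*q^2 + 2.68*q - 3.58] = 2.68 - 8.7*q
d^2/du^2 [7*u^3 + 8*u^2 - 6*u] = 42*u + 16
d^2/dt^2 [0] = 0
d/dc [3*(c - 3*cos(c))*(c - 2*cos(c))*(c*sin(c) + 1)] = 3*(c - 3*cos(c))*(c - 2*cos(c))*(c*cos(c) + sin(c)) + 3*(c - 3*cos(c))*(c*sin(c) + 1)*(2*sin(c) + 1) + 3*(c - 2*cos(c))*(c*sin(c) + 1)*(3*sin(c) + 1)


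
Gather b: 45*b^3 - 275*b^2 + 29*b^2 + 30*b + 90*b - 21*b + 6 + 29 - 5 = 45*b^3 - 246*b^2 + 99*b + 30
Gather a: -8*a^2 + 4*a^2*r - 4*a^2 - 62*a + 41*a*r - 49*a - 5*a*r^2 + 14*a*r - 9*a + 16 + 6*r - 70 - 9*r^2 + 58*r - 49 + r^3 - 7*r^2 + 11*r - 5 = a^2*(4*r - 12) + a*(-5*r^2 + 55*r - 120) + r^3 - 16*r^2 + 75*r - 108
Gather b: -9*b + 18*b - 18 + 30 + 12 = 9*b + 24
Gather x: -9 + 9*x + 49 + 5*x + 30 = 14*x + 70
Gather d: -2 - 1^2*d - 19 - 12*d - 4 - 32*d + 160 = 135 - 45*d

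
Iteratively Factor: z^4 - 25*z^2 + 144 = (z - 3)*(z^3 + 3*z^2 - 16*z - 48) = (z - 3)*(z + 4)*(z^2 - z - 12) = (z - 4)*(z - 3)*(z + 4)*(z + 3)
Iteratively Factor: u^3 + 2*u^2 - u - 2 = (u - 1)*(u^2 + 3*u + 2) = (u - 1)*(u + 2)*(u + 1)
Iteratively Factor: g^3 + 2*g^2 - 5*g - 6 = (g - 2)*(g^2 + 4*g + 3) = (g - 2)*(g + 3)*(g + 1)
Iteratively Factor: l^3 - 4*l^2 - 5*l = (l - 5)*(l^2 + l) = l*(l - 5)*(l + 1)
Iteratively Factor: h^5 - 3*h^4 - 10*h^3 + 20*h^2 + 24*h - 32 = (h + 2)*(h^4 - 5*h^3 + 20*h - 16) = (h + 2)^2*(h^3 - 7*h^2 + 14*h - 8) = (h - 1)*(h + 2)^2*(h^2 - 6*h + 8) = (h - 2)*(h - 1)*(h + 2)^2*(h - 4)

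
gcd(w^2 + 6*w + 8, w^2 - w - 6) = w + 2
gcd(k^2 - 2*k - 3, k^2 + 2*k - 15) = k - 3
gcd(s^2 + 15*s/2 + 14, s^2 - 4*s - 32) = s + 4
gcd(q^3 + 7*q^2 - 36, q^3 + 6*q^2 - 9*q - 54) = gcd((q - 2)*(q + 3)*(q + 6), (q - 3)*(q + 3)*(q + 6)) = q^2 + 9*q + 18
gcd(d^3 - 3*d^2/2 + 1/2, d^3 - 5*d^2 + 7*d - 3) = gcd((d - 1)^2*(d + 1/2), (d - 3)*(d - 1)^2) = d^2 - 2*d + 1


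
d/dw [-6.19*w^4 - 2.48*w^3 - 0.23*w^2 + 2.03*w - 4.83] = -24.76*w^3 - 7.44*w^2 - 0.46*w + 2.03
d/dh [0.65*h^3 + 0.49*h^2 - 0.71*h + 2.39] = 1.95*h^2 + 0.98*h - 0.71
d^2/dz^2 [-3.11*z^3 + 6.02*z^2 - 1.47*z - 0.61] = 12.04 - 18.66*z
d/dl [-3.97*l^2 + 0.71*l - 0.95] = 0.71 - 7.94*l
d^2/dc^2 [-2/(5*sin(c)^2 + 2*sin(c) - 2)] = 4*(50*sin(c)^4 + 15*sin(c)^3 - 53*sin(c)^2 - 28*sin(c) - 14)/(5*sin(c)^2 + 2*sin(c) - 2)^3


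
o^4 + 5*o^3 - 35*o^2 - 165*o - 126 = (o - 6)*(o + 1)*(o + 3)*(o + 7)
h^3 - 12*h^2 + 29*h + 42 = (h - 7)*(h - 6)*(h + 1)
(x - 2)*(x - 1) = x^2 - 3*x + 2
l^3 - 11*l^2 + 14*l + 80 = (l - 8)*(l - 5)*(l + 2)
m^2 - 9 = (m - 3)*(m + 3)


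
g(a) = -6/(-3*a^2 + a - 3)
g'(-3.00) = 0.10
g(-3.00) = 0.18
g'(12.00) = 0.00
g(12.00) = 0.01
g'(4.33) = -0.05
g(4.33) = 0.11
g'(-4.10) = 0.05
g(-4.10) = 0.10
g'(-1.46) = 0.50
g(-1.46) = 0.55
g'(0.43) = -0.97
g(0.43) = 1.92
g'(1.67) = -0.58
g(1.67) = 0.62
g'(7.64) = -0.01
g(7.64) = 0.04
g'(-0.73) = 1.14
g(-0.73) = 1.13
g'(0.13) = 0.15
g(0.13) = 2.05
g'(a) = -6*(6*a - 1)/(-3*a^2 + a - 3)^2 = 6*(1 - 6*a)/(3*a^2 - a + 3)^2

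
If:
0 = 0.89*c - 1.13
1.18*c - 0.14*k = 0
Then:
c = 1.27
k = 10.70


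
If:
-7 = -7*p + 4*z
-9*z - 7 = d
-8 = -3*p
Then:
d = -133/4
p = 8/3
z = 35/12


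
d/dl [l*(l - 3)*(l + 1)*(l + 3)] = 4*l^3 + 3*l^2 - 18*l - 9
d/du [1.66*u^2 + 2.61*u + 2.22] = 3.32*u + 2.61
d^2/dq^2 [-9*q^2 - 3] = -18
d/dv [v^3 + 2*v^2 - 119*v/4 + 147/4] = 3*v^2 + 4*v - 119/4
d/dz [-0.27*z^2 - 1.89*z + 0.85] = -0.54*z - 1.89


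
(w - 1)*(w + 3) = w^2 + 2*w - 3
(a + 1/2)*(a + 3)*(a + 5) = a^3 + 17*a^2/2 + 19*a + 15/2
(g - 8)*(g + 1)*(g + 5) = g^3 - 2*g^2 - 43*g - 40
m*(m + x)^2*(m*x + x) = m^4*x + 2*m^3*x^2 + m^3*x + m^2*x^3 + 2*m^2*x^2 + m*x^3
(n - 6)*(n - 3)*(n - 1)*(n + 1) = n^4 - 9*n^3 + 17*n^2 + 9*n - 18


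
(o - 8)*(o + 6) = o^2 - 2*o - 48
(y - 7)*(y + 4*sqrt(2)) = y^2 - 7*y + 4*sqrt(2)*y - 28*sqrt(2)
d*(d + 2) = d^2 + 2*d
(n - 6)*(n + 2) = n^2 - 4*n - 12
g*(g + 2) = g^2 + 2*g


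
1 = 1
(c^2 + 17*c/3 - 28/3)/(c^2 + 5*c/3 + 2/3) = (3*c^2 + 17*c - 28)/(3*c^2 + 5*c + 2)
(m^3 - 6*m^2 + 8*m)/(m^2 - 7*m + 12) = m*(m - 2)/(m - 3)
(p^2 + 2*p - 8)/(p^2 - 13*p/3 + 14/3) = 3*(p + 4)/(3*p - 7)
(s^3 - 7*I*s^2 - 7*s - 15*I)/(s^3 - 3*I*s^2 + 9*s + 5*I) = (s - 3*I)/(s + I)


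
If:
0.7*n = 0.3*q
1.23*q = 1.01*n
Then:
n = 0.00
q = 0.00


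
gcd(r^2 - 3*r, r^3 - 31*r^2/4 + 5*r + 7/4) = 1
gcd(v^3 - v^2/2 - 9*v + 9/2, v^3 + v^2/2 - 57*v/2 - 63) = v + 3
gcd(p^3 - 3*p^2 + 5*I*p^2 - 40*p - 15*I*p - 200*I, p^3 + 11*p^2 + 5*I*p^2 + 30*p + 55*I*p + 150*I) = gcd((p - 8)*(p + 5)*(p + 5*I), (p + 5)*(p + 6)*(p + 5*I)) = p^2 + p*(5 + 5*I) + 25*I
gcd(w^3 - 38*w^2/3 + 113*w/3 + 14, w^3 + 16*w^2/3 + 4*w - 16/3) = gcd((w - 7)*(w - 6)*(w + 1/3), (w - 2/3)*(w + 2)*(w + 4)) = 1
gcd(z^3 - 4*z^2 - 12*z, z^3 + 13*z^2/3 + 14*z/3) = z^2 + 2*z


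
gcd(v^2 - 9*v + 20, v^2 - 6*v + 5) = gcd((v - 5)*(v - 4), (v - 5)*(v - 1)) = v - 5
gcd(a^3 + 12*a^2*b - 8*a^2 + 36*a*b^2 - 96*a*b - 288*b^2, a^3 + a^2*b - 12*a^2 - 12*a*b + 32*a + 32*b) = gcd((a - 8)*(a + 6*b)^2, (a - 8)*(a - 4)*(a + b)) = a - 8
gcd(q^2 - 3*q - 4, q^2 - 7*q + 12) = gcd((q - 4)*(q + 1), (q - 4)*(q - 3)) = q - 4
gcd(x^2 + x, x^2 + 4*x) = x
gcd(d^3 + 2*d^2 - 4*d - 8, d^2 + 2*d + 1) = 1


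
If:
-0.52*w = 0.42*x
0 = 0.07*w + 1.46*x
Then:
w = 0.00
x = 0.00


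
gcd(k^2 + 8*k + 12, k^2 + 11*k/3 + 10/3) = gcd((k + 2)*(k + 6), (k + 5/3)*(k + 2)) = k + 2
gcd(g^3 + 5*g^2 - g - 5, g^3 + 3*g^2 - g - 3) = g^2 - 1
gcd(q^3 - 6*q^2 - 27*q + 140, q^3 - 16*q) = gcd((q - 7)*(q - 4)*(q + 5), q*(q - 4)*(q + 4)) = q - 4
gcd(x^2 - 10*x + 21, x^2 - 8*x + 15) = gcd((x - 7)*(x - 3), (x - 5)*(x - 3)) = x - 3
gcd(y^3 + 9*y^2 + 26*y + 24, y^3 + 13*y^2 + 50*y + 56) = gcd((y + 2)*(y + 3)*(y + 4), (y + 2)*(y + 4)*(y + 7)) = y^2 + 6*y + 8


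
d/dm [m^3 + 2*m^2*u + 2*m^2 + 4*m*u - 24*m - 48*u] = 3*m^2 + 4*m*u + 4*m + 4*u - 24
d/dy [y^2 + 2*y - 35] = 2*y + 2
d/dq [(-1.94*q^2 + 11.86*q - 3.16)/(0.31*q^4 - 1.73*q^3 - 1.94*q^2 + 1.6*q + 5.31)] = (1.2028*q^5 - 14.386*q^4 + 44.954*q^3 + 3.504*q^2 - 32.8636*q + 68.0326)/(0.0961*q^8 - 1.0726*q^7 + 1.7901*q^6 + 7.7044*q^5 + 1.5198*q^4 - 24.5806*q^3 - 18.0428*q^2 + 16.992*q + 28.1961)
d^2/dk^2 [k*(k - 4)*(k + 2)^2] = 12*k^2 - 24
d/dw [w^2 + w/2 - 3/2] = 2*w + 1/2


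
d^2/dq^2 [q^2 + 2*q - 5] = 2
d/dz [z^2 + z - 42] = 2*z + 1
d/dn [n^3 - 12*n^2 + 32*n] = 3*n^2 - 24*n + 32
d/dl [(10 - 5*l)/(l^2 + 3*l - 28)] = 5*(l^2 - 4*l + 22)/(l^4 + 6*l^3 - 47*l^2 - 168*l + 784)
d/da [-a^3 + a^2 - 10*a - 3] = -3*a^2 + 2*a - 10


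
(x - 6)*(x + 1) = x^2 - 5*x - 6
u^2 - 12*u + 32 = (u - 8)*(u - 4)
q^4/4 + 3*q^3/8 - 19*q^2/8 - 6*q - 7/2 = (q/2 + 1)^2*(q - 7/2)*(q + 1)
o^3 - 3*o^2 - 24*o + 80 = (o - 4)^2*(o + 5)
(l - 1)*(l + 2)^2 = l^3 + 3*l^2 - 4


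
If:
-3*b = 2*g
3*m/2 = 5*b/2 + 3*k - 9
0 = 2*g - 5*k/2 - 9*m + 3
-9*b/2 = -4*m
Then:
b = -432/1195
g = 648/1195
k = 3702/1195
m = -486/1195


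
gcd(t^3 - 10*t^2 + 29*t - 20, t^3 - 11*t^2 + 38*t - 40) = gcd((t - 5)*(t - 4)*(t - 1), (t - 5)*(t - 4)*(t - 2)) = t^2 - 9*t + 20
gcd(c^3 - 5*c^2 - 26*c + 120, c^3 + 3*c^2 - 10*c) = c + 5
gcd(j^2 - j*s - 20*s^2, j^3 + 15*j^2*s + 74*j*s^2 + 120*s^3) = j + 4*s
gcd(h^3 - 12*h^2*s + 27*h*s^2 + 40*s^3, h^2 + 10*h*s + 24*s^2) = 1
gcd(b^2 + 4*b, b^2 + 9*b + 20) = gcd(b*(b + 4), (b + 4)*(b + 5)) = b + 4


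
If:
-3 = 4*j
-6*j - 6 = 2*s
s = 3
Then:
No Solution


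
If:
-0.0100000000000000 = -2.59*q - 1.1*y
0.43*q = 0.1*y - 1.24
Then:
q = -1.86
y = 4.39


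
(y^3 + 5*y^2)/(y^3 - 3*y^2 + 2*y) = y*(y + 5)/(y^2 - 3*y + 2)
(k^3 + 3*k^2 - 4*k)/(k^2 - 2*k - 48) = k*(-k^2 - 3*k + 4)/(-k^2 + 2*k + 48)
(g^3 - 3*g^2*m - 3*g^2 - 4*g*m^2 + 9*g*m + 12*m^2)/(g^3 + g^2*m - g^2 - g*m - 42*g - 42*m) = (g^2 - 4*g*m - 3*g + 12*m)/(g^2 - g - 42)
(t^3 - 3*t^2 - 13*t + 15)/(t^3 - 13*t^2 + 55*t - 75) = (t^2 + 2*t - 3)/(t^2 - 8*t + 15)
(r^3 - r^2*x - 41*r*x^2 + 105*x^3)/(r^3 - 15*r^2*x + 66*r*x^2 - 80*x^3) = (r^2 + 4*r*x - 21*x^2)/(r^2 - 10*r*x + 16*x^2)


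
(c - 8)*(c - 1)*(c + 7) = c^3 - 2*c^2 - 55*c + 56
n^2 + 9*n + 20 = (n + 4)*(n + 5)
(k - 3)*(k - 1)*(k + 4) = k^3 - 13*k + 12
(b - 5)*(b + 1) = b^2 - 4*b - 5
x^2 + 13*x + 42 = (x + 6)*(x + 7)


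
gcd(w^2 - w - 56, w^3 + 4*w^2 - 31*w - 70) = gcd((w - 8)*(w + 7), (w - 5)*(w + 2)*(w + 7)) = w + 7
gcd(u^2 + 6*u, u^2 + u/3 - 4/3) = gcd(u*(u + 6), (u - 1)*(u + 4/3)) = 1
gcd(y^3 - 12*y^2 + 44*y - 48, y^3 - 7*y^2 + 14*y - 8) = y^2 - 6*y + 8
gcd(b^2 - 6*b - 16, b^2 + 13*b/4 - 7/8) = 1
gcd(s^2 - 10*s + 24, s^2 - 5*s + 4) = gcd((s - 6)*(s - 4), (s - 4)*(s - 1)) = s - 4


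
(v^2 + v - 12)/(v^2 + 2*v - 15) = (v + 4)/(v + 5)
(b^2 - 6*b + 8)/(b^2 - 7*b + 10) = (b - 4)/(b - 5)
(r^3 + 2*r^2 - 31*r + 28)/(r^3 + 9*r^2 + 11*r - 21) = (r - 4)/(r + 3)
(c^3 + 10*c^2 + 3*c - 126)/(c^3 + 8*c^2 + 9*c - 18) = (c^2 + 4*c - 21)/(c^2 + 2*c - 3)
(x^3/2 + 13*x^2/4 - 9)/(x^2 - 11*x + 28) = (2*x^3 + 13*x^2 - 36)/(4*(x^2 - 11*x + 28))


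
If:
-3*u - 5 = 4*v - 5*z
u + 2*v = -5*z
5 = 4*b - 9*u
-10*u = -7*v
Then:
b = 125/352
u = -35/88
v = -25/44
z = 27/88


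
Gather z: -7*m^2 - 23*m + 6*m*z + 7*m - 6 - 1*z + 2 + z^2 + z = -7*m^2 + 6*m*z - 16*m + z^2 - 4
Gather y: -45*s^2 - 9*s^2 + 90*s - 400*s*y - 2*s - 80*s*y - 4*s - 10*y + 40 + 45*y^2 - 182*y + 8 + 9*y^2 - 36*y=-54*s^2 + 84*s + 54*y^2 + y*(-480*s - 228) + 48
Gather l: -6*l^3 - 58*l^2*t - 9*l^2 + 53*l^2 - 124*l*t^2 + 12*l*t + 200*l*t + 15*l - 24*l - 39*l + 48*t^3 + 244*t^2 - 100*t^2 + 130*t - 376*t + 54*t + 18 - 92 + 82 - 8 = -6*l^3 + l^2*(44 - 58*t) + l*(-124*t^2 + 212*t - 48) + 48*t^3 + 144*t^2 - 192*t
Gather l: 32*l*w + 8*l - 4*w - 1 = l*(32*w + 8) - 4*w - 1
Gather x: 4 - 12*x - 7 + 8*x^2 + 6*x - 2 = 8*x^2 - 6*x - 5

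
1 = 1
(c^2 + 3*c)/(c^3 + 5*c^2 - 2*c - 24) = c/(c^2 + 2*c - 8)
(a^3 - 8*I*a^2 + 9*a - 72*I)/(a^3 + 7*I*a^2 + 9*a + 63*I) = (a - 8*I)/(a + 7*I)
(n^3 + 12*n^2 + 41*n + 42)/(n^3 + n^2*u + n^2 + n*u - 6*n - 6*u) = (n^2 + 9*n + 14)/(n^2 + n*u - 2*n - 2*u)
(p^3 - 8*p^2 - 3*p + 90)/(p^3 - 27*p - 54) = (p - 5)/(p + 3)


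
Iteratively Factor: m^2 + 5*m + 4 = (m + 1)*(m + 4)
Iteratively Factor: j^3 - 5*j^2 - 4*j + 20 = (j - 2)*(j^2 - 3*j - 10) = (j - 5)*(j - 2)*(j + 2)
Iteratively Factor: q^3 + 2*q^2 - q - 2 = (q + 1)*(q^2 + q - 2) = (q + 1)*(q + 2)*(q - 1)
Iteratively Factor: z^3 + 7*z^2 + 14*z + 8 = (z + 2)*(z^2 + 5*z + 4) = (z + 2)*(z + 4)*(z + 1)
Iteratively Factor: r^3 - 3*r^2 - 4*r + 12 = (r + 2)*(r^2 - 5*r + 6) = (r - 3)*(r + 2)*(r - 2)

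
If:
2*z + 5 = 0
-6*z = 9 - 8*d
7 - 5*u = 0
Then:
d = -3/4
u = 7/5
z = -5/2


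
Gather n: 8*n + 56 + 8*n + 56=16*n + 112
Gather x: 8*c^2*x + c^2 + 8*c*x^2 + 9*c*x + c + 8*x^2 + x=c^2 + c + x^2*(8*c + 8) + x*(8*c^2 + 9*c + 1)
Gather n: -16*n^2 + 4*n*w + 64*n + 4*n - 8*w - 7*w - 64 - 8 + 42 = -16*n^2 + n*(4*w + 68) - 15*w - 30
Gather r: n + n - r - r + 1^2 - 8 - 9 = 2*n - 2*r - 16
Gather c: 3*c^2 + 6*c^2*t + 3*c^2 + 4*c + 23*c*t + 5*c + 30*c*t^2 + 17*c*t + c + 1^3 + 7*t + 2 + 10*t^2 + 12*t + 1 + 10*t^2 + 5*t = c^2*(6*t + 6) + c*(30*t^2 + 40*t + 10) + 20*t^2 + 24*t + 4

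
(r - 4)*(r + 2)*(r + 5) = r^3 + 3*r^2 - 18*r - 40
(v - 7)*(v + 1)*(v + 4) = v^3 - 2*v^2 - 31*v - 28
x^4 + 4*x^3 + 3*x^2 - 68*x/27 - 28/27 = (x - 2/3)*(x + 1/3)*(x + 2)*(x + 7/3)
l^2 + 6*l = l*(l + 6)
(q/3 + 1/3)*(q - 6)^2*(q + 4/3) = q^4/3 - 29*q^3/9 + 28*q^2/9 + 68*q/3 + 16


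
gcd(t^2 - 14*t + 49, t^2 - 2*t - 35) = t - 7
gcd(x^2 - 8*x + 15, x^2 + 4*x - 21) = x - 3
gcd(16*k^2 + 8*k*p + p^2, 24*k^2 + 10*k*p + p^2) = 4*k + p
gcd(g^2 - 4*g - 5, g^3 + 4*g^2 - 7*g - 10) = g + 1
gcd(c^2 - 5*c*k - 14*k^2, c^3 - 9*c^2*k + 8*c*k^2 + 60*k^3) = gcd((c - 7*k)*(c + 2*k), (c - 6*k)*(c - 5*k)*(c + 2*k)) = c + 2*k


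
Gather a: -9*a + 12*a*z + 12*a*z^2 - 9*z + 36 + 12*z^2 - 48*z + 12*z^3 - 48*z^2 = a*(12*z^2 + 12*z - 9) + 12*z^3 - 36*z^2 - 57*z + 36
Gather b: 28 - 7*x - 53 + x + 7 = -6*x - 18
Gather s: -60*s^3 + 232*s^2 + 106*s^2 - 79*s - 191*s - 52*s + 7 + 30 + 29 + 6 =-60*s^3 + 338*s^2 - 322*s + 72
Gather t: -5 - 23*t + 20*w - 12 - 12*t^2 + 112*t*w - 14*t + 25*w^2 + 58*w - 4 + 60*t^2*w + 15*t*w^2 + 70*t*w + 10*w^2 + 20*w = t^2*(60*w - 12) + t*(15*w^2 + 182*w - 37) + 35*w^2 + 98*w - 21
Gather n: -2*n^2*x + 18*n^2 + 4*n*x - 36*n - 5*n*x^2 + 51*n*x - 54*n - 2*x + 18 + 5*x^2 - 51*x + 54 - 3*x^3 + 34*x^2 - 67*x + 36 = n^2*(18 - 2*x) + n*(-5*x^2 + 55*x - 90) - 3*x^3 + 39*x^2 - 120*x + 108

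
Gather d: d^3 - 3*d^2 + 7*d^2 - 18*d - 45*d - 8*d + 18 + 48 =d^3 + 4*d^2 - 71*d + 66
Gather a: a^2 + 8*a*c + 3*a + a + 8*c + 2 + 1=a^2 + a*(8*c + 4) + 8*c + 3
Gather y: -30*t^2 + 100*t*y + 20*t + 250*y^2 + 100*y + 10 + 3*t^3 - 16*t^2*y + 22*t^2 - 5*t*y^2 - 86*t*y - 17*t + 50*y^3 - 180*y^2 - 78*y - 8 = 3*t^3 - 8*t^2 + 3*t + 50*y^3 + y^2*(70 - 5*t) + y*(-16*t^2 + 14*t + 22) + 2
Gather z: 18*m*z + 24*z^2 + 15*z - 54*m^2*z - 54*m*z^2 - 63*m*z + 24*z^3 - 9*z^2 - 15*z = 24*z^3 + z^2*(15 - 54*m) + z*(-54*m^2 - 45*m)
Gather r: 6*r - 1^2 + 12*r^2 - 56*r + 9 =12*r^2 - 50*r + 8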